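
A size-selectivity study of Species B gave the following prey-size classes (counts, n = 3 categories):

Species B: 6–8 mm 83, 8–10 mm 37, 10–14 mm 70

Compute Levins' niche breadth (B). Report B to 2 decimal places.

2.74

Proportions for Species B (n=190): 83/190=0.4368, 37/190=0.1947, 70/190=0.3684
Σpᵢ² = 0.4368² + 0.1947² + 0.3684² = 0.190794 + 0.037908 + 0.135719 = 0.364421
B = 1 / 0.364421 = 2.7441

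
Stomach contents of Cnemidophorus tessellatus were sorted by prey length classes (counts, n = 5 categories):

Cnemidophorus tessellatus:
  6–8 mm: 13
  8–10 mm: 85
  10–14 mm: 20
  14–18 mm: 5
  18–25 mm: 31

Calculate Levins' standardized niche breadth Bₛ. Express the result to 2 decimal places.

Proportions for Cnemidophorus tessellatus (n=154): 13/154=0.0844, 85/154=0.5519, 20/154=0.1299, 5/154=0.0325, 31/154=0.2013
Σpᵢ² = 0.0844² + 0.5519² + 0.1299² + 0.0325² + 0.2013² = 0.007123 + 0.304594 + 0.016874 + 0.001056 + 0.040522 = 0.370169
B = 1 / 0.370169 = 2.7015
Bₛ = (B − 1)/(n − 1) = (2.7015 − 1)/(5 − 1) = 1.7015/4 = 0.4254

0.43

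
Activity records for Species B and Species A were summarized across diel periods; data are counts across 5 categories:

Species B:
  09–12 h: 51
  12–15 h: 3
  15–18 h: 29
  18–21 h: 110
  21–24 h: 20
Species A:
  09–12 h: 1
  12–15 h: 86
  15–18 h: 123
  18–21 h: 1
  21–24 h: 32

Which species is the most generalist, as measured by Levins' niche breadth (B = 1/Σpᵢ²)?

Species B

Proportions for Species B (n=213): 51/213=0.2394, 3/213=0.0141, 29/213=0.1362, 110/213=0.5164, 20/213=0.0939
Proportions for Species A (n=243): 1/243=0.0041, 86/243=0.3539, 123/243=0.5062, 1/243=0.0041, 32/243=0.1317
Σp_Bᵢ² = 0.2394² + 0.0141² + 0.1362² + 0.5164² + 0.0939² = 0.057312 + 0.000199 + 0.018550 + 0.266669 + 0.008817 = 0.351547
B_B = 1 / 0.351547 = 2.8446
Σp_Aᵢ² = 0.0041² + 0.3539² + 0.5062² + 0.0041² + 0.1317² = 0.000017 + 0.125245 + 0.256238 + 0.000017 + 0.017345 = 0.398862
B_A = 1 / 0.398862 = 2.5071
Highest B → broadest niche (most generalist): Species B (B = 2.84).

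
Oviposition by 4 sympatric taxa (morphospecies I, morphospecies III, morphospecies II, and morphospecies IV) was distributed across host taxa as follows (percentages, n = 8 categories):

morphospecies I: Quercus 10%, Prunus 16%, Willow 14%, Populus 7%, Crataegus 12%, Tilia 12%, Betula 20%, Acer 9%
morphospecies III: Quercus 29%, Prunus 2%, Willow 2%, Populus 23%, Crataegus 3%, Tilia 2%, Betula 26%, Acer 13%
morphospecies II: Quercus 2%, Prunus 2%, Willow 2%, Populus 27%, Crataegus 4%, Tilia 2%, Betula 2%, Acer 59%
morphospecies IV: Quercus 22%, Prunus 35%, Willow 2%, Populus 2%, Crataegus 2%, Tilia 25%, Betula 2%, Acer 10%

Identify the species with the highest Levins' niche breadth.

morphospecies I

Convert percentages to proportions (divide by 100).
Σp_Iᵢ² = 0.10² + 0.16² + 0.14² + 0.07² + 0.12² + 0.12² + 0.20² + 0.09² = 0.0100 + 0.0256 + 0.0196 + 0.0049 + 0.0144 + 0.0144 + 0.0400 + 0.0081 = 0.1370
B_I = 1 / 0.1370 = 7.2993
Σp_IIIᵢ² = 0.29² + 0.02² + 0.02² + 0.23² + 0.03² + 0.02² + 0.26² + 0.13² = 0.0841 + 0.0004 + 0.0004 + 0.0529 + 0.0009 + 0.0004 + 0.0676 + 0.0169 = 0.2236
B_III = 1 / 0.2236 = 4.4723
Σp_IIᵢ² = 0.02² + 0.02² + 0.02² + 0.27² + 0.04² + 0.02² + 0.02² + 0.59² = 0.0004 + 0.0004 + 0.0004 + 0.0729 + 0.0016 + 0.0004 + 0.0004 + 0.3481 = 0.4246
B_II = 1 / 0.4246 = 2.3552
Σp_IVᵢ² = 0.22² + 0.35² + 0.02² + 0.02² + 0.02² + 0.25² + 0.02² + 0.10² = 0.0484 + 0.1225 + 0.0004 + 0.0004 + 0.0004 + 0.0625 + 0.0004 + 0.0100 = 0.2450
B_IV = 1 / 0.2450 = 4.0816
Highest B → broadest niche (most generalist): morphospecies I (B = 7.30).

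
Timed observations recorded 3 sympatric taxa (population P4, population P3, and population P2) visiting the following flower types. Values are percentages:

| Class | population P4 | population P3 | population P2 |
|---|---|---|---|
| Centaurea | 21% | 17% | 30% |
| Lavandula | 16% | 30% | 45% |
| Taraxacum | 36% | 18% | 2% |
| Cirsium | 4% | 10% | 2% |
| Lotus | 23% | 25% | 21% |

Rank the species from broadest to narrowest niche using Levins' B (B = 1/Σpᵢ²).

Convert percentages to proportions (divide by 100).
Σp_P4ᵢ² = 0.21² + 0.16² + 0.36² + 0.04² + 0.23² = 0.0441 + 0.0256 + 0.1296 + 0.0016 + 0.0529 = 0.2538
B_P4 = 1 / 0.2538 = 3.9401
Σp_P3ᵢ² = 0.17² + 0.30² + 0.18² + 0.10² + 0.25² = 0.0289 + 0.0900 + 0.0324 + 0.0100 + 0.0625 = 0.2238
B_P3 = 1 / 0.2238 = 4.4683
Σp_P2ᵢ² = 0.30² + 0.45² + 0.02² + 0.02² + 0.21² = 0.0900 + 0.2025 + 0.0004 + 0.0004 + 0.0441 = 0.3374
B_P2 = 1 / 0.3374 = 2.9638
Ranking by B (broadest → narrowest): population P3 (4.47) > population P4 (3.94) > population P2 (2.96)

population P3 > population P4 > population P2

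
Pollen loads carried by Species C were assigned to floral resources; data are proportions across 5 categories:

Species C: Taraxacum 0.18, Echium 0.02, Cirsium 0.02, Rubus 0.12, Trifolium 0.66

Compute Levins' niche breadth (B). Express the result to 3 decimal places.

Σpᵢ² = 0.18² + 0.02² + 0.02² + 0.12² + 0.66² = 0.0324 + 0.0004 + 0.0004 + 0.0144 + 0.4356 = 0.4832
B = 1 / 0.4832 = 2.06954

2.070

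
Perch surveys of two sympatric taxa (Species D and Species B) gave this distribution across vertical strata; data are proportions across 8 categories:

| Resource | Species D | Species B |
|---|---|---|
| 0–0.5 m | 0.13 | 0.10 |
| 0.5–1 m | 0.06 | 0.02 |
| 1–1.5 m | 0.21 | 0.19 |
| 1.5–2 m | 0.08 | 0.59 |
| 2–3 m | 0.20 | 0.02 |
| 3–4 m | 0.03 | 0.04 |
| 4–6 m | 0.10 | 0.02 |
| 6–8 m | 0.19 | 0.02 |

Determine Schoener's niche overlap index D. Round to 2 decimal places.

Σ|p₁ᵢ − p₂ᵢ| = 0.03 + 0.04 + 0.02 + 0.51 + 0.18 + 0.01 + 0.08 + 0.17 = 1.04
D = 1 − ½ × 1.04 = 1 − 0.520 = 0.4800

0.48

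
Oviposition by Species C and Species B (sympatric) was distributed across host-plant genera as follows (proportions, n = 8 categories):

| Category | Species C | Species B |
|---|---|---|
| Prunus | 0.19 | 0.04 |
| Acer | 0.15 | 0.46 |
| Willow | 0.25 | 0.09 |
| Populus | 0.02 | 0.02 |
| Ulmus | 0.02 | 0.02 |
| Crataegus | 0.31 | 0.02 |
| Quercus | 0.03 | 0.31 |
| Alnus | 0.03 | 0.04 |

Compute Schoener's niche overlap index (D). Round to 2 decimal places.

Σ|p₁ᵢ − p₂ᵢ| = 0.15 + 0.31 + 0.16 + 0.00 + 0.00 + 0.29 + 0.28 + 0.01 = 1.20
D = 1 − ½ × 1.20 = 1 − 0.600 = 0.4000

0.40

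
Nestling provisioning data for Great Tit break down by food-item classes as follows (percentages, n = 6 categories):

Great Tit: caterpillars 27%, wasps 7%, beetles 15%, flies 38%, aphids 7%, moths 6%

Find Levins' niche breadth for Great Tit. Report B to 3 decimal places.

3.949

Convert percentages to proportions (divide by 100).
Σpᵢ² = 0.27² + 0.07² + 0.15² + 0.38² + 0.07² + 0.06² = 0.0729 + 0.0049 + 0.0225 + 0.1444 + 0.0049 + 0.0036 = 0.2532
B = 1 / 0.2532 = 3.94945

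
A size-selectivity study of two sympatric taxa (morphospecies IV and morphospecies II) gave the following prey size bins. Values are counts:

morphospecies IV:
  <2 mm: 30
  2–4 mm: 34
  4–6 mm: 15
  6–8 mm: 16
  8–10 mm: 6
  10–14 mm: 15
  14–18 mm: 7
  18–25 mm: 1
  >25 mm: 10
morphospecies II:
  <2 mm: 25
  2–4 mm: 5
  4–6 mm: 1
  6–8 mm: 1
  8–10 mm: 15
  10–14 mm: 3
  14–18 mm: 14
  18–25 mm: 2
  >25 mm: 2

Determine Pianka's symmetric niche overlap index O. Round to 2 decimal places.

0.67

Proportions for morphospecies IV (n=134): 30/134=0.2239, 34/134=0.2537, 15/134=0.1119, 16/134=0.1194, 6/134=0.0448, 15/134=0.1119, 7/134=0.0522, 1/134=0.0075, 10/134=0.0746
Proportions for morphospecies II (n=68): 25/68=0.3676, 5/68=0.0735, 1/68=0.0147, 1/68=0.0147, 15/68=0.2206, 3/68=0.0441, 14/68=0.2059, 2/68=0.0294, 2/68=0.0294
Σ p₁ᵢp₂ᵢ = 0.082306 + 0.018647 + 0.001645 + 0.001755 + 0.009883 + 0.004935 + 0.010748 + 0.000221 + 0.002193 = 0.132333
Σp_1ᵢ² = 0.2239² + 0.2537² + 0.1119² + 0.1194² + 0.0448² + 0.1119² + 0.0522² + 0.0075² + 0.0746² = 0.050131 + 0.064364 + 0.012522 + 0.014256 + 0.002007 + 0.012522 + 0.002725 + 0.000056 + 0.005565 = 0.164148
Σp_2ᵢ² = 0.3676² + 0.0735² + 0.0147² + 0.0147² + 0.2206² + 0.0441² + 0.2059² + 0.0294² + 0.0294² = 0.135130 + 0.005402 + 0.000216 + 0.000216 + 0.048664 + 0.001945 + 0.042395 + 0.000864 + 0.000864 = 0.235696
O = 0.132333 / √(0.164148 × 0.235696) = 0.132333 / 0.1966953 = 0.6728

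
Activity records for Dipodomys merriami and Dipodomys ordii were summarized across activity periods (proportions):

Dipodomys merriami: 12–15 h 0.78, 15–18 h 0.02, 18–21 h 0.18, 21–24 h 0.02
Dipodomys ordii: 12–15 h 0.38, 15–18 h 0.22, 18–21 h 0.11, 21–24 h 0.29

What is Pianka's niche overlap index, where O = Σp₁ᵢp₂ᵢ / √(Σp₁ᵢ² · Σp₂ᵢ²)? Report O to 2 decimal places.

0.76

Σ p₁ᵢp₂ᵢ = 0.2964 + 0.0044 + 0.0198 + 0.0058 = 0.3264
Σp_1ᵢ² = 0.78² + 0.02² + 0.18² + 0.02² = 0.6084 + 0.0004 + 0.0324 + 0.0004 = 0.6416
Σp_2ᵢ² = 0.38² + 0.22² + 0.11² + 0.29² = 0.1444 + 0.0484 + 0.0121 + 0.0841 = 0.2890
O = 0.3264 / √(0.6416 × 0.2890) = 0.3264 / 0.43061 = 0.7580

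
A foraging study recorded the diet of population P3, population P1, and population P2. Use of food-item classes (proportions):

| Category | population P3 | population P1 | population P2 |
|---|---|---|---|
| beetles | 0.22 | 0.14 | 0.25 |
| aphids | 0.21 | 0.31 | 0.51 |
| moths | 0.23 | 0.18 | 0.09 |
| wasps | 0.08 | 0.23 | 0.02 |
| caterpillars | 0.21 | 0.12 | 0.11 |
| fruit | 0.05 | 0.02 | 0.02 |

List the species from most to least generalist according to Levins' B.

Σp_P3ᵢ² = 0.22² + 0.21² + 0.23² + 0.08² + 0.21² + 0.05² = 0.0484 + 0.0441 + 0.0529 + 0.0064 + 0.0441 + 0.0025 = 0.1984
B_P3 = 1 / 0.1984 = 5.0403
Σp_P1ᵢ² = 0.14² + 0.31² + 0.18² + 0.23² + 0.12² + 0.02² = 0.0196 + 0.0961 + 0.0324 + 0.0529 + 0.0144 + 0.0004 = 0.2158
B_P1 = 1 / 0.2158 = 4.6339
Σp_P2ᵢ² = 0.25² + 0.51² + 0.09² + 0.02² + 0.11² + 0.02² = 0.0625 + 0.2601 + 0.0081 + 0.0004 + 0.0121 + 0.0004 = 0.3436
B_P2 = 1 / 0.3436 = 2.9104
Ranking by B (broadest → narrowest): population P3 (5.04) > population P1 (4.63) > population P2 (2.91)

population P3 > population P1 > population P2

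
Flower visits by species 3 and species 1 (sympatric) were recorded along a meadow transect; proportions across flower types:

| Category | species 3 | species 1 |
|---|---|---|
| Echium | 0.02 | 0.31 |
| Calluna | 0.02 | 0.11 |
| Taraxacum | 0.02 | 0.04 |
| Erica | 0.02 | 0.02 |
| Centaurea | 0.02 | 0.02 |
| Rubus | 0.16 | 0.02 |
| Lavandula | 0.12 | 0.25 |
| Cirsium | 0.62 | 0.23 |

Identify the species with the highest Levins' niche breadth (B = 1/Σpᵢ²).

Σp_3ᵢ² = 0.02² + 0.02² + 0.02² + 0.02² + 0.02² + 0.16² + 0.12² + 0.62² = 0.0004 + 0.0004 + 0.0004 + 0.0004 + 0.0004 + 0.0256 + 0.0144 + 0.3844 = 0.4264
B_3 = 1 / 0.4264 = 2.3452
Σp_1ᵢ² = 0.31² + 0.11² + 0.04² + 0.02² + 0.02² + 0.02² + 0.25² + 0.23² = 0.0961 + 0.0121 + 0.0016 + 0.0004 + 0.0004 + 0.0004 + 0.0625 + 0.0529 = 0.2264
B_1 = 1 / 0.2264 = 4.4170
Highest B → broadest niche (most generalist): species 1 (B = 4.42).

species 1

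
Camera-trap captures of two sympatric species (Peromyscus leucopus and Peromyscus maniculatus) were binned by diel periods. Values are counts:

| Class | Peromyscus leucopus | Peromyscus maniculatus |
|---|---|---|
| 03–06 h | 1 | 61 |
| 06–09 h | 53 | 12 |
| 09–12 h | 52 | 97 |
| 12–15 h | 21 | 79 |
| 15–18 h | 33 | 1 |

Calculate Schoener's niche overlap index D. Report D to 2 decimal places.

Proportions for Peromyscus leucopus (n=160): 1/160=0.0063, 53/160=0.3313, 52/160=0.3250, 21/160=0.1313, 33/160=0.2063
Proportions for Peromyscus maniculatus (n=250): 61/250=0.2440, 12/250=0.0480, 97/250=0.3880, 79/250=0.3160, 1/250=0.0040
Σ|p₁ᵢ − p₂ᵢ| = 0.2377 + 0.2833 + 0.0630 + 0.1847 + 0.2023 = 0.9710
D = 1 − ½ × 0.9710 = 1 − 0.48550 = 0.51450

0.51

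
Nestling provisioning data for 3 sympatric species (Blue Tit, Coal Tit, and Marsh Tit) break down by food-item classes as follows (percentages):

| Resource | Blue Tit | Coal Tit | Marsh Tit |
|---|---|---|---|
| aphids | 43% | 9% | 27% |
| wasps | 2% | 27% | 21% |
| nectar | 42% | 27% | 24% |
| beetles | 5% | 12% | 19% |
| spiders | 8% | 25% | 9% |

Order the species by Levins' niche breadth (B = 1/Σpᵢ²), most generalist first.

Convert percentages to proportions (divide by 100).
Σp_Blueᵢ² = 0.43² + 0.02² + 0.42² + 0.05² + 0.08² = 0.1849 + 0.0004 + 0.1764 + 0.0025 + 0.0064 = 0.3706
B_Blue = 1 / 0.3706 = 2.6983
Σp_Coalᵢ² = 0.09² + 0.27² + 0.27² + 0.12² + 0.25² = 0.0081 + 0.0729 + 0.0729 + 0.0144 + 0.0625 = 0.2308
B_Coal = 1 / 0.2308 = 4.3328
Σp_Marsᵢ² = 0.27² + 0.21² + 0.24² + 0.19² + 0.09² = 0.0729 + 0.0441 + 0.0576 + 0.0361 + 0.0081 = 0.2188
B_Mars = 1 / 0.2188 = 4.5704
Ranking by B (broadest → narrowest): Marsh Tit (4.57) > Coal Tit (4.33) > Blue Tit (2.70)

Marsh Tit > Coal Tit > Blue Tit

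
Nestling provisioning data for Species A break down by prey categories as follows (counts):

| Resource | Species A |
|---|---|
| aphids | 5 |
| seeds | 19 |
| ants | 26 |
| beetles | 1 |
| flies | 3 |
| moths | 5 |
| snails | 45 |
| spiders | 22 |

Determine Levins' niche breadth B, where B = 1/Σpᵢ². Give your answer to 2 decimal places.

4.40

Proportions for Species A (n=126): 5/126=0.0397, 19/126=0.1508, 26/126=0.2063, 1/126=0.0079, 3/126=0.0238, 5/126=0.0397, 45/126=0.3571, 22/126=0.1746
Σpᵢ² = 0.0397² + 0.1508² + 0.2063² + 0.0079² + 0.0238² + 0.0397² + 0.3571² + 0.1746² = 0.001576 + 0.022741 + 0.042560 + 0.000062 + 0.000566 + 0.001576 + 0.127520 + 0.030485 = 0.227086
B = 1 / 0.227086 = 4.4036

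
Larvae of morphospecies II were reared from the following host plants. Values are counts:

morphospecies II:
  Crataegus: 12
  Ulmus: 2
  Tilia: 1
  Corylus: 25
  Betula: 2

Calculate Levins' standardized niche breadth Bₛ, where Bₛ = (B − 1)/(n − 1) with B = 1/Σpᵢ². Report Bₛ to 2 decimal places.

0.32

Proportions for morphospecies II (n=42): 12/42=0.2857, 2/42=0.0476, 1/42=0.0238, 25/42=0.5952, 2/42=0.0476
Σpᵢ² = 0.2857² + 0.0476² + 0.0238² + 0.5952² + 0.0476² = 0.081624 + 0.002266 + 0.000566 + 0.354263 + 0.002266 = 0.440985
B = 1 / 0.440985 = 2.2677
Bₛ = (B − 1)/(n − 1) = (2.2677 − 1)/(5 − 1) = 1.2677/4 = 0.3169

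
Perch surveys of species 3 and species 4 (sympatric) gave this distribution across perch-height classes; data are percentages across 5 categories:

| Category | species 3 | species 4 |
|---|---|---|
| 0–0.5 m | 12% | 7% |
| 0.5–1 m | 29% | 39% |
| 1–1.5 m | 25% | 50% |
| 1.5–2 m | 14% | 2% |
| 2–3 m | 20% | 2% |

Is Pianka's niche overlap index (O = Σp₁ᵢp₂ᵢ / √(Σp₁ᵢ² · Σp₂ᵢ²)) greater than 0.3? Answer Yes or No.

Yes

Convert percentages to proportions (divide by 100).
Σ p₁ᵢp₂ᵢ = 0.0084 + 0.1131 + 0.1250 + 0.0028 + 0.0040 = 0.2533
Σp_1ᵢ² = 0.12² + 0.29² + 0.25² + 0.14² + 0.20² = 0.0144 + 0.0841 + 0.0625 + 0.0196 + 0.0400 = 0.2206
Σp_2ᵢ² = 0.07² + 0.39² + 0.50² + 0.02² + 0.02² = 0.0049 + 0.1521 + 0.2500 + 0.0004 + 0.0004 = 0.4078
O = 0.2533 / √(0.2206 × 0.4078) = 0.2533 / 0.29993 = 0.8445
O = 0.8445 > 0.3 → Yes.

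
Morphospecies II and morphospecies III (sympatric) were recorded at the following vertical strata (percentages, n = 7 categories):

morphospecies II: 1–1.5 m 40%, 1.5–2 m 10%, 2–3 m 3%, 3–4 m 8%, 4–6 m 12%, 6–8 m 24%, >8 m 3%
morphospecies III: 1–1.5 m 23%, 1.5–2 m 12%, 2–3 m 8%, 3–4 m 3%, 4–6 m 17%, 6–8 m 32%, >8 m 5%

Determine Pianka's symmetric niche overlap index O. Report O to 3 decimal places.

0.909

Convert percentages to proportions (divide by 100).
Σ p₁ᵢp₂ᵢ = 0.0920 + 0.0120 + 0.0024 + 0.0024 + 0.0204 + 0.0768 + 0.0015 = 0.2075
Σp_1ᵢ² = 0.40² + 0.10² + 0.03² + 0.08² + 0.12² + 0.24² + 0.03² = 0.1600 + 0.0100 + 0.0009 + 0.0064 + 0.0144 + 0.0576 + 0.0009 = 0.2502
Σp_2ᵢ² = 0.23² + 0.12² + 0.08² + 0.03² + 0.17² + 0.32² + 0.05² = 0.0529 + 0.0144 + 0.0064 + 0.0009 + 0.0289 + 0.1024 + 0.0025 = 0.2084
O = 0.2075 / √(0.2502 × 0.2084) = 0.2075 / 0.228346 = 0.90871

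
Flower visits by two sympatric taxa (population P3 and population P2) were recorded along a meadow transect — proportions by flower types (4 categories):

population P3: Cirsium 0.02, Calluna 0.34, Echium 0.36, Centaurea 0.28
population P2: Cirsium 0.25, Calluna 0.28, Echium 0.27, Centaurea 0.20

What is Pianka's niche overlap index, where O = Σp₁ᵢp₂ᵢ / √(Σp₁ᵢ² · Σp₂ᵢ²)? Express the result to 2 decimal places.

0.88

Σ p₁ᵢp₂ᵢ = 0.0050 + 0.0952 + 0.0972 + 0.0560 = 0.2534
Σp_1ᵢ² = 0.02² + 0.34² + 0.36² + 0.28² = 0.0004 + 0.1156 + 0.1296 + 0.0784 = 0.3240
Σp_2ᵢ² = 0.25² + 0.28² + 0.27² + 0.20² = 0.0625 + 0.0784 + 0.0729 + 0.0400 = 0.2538
O = 0.2534 / √(0.3240 × 0.2538) = 0.2534 / 0.28676 = 0.8837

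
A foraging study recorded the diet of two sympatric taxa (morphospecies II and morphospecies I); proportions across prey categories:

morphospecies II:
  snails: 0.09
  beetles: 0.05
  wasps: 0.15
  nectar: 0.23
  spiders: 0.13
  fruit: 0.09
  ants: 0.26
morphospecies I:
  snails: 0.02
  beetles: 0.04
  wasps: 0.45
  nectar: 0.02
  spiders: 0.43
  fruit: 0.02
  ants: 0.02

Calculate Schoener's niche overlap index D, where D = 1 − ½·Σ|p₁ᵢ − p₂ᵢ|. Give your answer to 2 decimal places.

0.40

Σ|p₁ᵢ − p₂ᵢ| = 0.07 + 0.01 + 0.30 + 0.21 + 0.30 + 0.07 + 0.24 = 1.20
D = 1 − ½ × 1.20 = 1 − 0.600 = 0.4000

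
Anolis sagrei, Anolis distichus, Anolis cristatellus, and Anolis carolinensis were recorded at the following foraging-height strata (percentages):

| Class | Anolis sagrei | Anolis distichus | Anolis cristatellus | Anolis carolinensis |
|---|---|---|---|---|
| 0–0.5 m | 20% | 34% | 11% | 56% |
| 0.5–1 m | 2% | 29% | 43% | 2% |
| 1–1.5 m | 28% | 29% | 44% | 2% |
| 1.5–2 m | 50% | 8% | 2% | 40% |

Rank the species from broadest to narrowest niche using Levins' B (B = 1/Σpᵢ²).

Convert percentages to proportions (divide by 100).
Σp_sagrᵢ² = 0.20² + 0.02² + 0.28² + 0.50² = 0.0400 + 0.0004 + 0.0784 + 0.2500 = 0.3688
B_sagr = 1 / 0.3688 = 2.7115
Σp_distᵢ² = 0.34² + 0.29² + 0.29² + 0.08² = 0.1156 + 0.0841 + 0.0841 + 0.0064 = 0.2902
B_dist = 1 / 0.2902 = 3.4459
Σp_crisᵢ² = 0.11² + 0.43² + 0.44² + 0.02² = 0.0121 + 0.1849 + 0.1936 + 0.0004 = 0.3910
B_cris = 1 / 0.3910 = 2.5575
Σp_caroᵢ² = 0.56² + 0.02² + 0.02² + 0.40² = 0.3136 + 0.0004 + 0.0004 + 0.1600 = 0.4744
B_caro = 1 / 0.4744 = 2.1079
Ranking by B (broadest → narrowest): Anolis distichus (3.45) > Anolis sagrei (2.71) > Anolis cristatellus (2.56) > Anolis carolinensis (2.11)

Anolis distichus > Anolis sagrei > Anolis cristatellus > Anolis carolinensis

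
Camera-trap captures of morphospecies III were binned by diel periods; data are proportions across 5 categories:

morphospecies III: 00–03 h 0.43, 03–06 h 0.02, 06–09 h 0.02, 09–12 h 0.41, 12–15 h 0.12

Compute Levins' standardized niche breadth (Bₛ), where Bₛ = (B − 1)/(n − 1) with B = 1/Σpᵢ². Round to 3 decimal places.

Σpᵢ² = 0.43² + 0.02² + 0.02² + 0.41² + 0.12² = 0.1849 + 0.0004 + 0.0004 + 0.1681 + 0.0144 = 0.3682
B = 1 / 0.3682 = 2.71592
Bₛ = (B − 1)/(n − 1) = (2.71592 − 1)/(5 − 1) = 1.71592/4 = 0.42898

0.429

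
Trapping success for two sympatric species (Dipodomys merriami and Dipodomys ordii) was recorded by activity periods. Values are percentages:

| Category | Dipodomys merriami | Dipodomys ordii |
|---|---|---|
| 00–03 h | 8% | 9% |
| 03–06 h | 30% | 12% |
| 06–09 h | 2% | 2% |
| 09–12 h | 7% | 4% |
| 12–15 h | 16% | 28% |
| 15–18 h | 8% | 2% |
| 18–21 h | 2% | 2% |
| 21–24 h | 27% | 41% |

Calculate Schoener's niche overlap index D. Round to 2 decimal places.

Convert percentages to proportions (divide by 100).
Σ|p₁ᵢ − p₂ᵢ| = 0.01 + 0.18 + 0.00 + 0.03 + 0.12 + 0.06 + 0.00 + 0.14 = 0.54
D = 1 − ½ × 0.54 = 1 − 0.270 = 0.7300

0.73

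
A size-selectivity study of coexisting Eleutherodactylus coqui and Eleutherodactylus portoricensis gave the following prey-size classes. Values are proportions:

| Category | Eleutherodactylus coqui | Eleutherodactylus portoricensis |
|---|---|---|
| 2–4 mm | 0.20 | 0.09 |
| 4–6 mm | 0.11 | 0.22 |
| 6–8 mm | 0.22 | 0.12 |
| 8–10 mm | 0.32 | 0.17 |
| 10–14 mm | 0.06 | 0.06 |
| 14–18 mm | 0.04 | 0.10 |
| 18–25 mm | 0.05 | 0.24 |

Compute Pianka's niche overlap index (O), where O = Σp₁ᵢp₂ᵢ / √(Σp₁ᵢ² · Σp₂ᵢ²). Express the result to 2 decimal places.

0.75

Σ p₁ᵢp₂ᵢ = 0.0180 + 0.0242 + 0.0264 + 0.0544 + 0.0036 + 0.0040 + 0.0120 = 0.1426
Σp_1ᵢ² = 0.20² + 0.11² + 0.22² + 0.32² + 0.06² + 0.04² + 0.05² = 0.0400 + 0.0121 + 0.0484 + 0.1024 + 0.0036 + 0.0016 + 0.0025 = 0.2106
Σp_2ᵢ² = 0.09² + 0.22² + 0.12² + 0.17² + 0.06² + 0.10² + 0.24² = 0.0081 + 0.0484 + 0.0144 + 0.0289 + 0.0036 + 0.0100 + 0.0576 = 0.1710
O = 0.1426 / √(0.2106 × 0.1710) = 0.1426 / 0.18977 = 0.7514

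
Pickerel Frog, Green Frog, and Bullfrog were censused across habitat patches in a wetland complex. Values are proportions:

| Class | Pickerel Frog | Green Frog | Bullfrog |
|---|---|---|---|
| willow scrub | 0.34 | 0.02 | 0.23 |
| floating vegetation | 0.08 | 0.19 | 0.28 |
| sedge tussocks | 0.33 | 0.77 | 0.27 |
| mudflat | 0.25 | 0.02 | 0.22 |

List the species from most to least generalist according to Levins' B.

Σp_Pickᵢ² = 0.34² + 0.08² + 0.33² + 0.25² = 0.1156 + 0.0064 + 0.1089 + 0.0625 = 0.2934
B_Pick = 1 / 0.2934 = 3.4083
Σp_Greeᵢ² = 0.02² + 0.19² + 0.77² + 0.02² = 0.0004 + 0.0361 + 0.5929 + 0.0004 = 0.6298
B_Gree = 1 / 0.6298 = 1.5878
Σp_Bullᵢ² = 0.23² + 0.28² + 0.27² + 0.22² = 0.0529 + 0.0784 + 0.0729 + 0.0484 = 0.2526
B_Bull = 1 / 0.2526 = 3.9588
Ranking by B (broadest → narrowest): Bullfrog (3.96) > Pickerel Frog (3.41) > Green Frog (1.59)

Bullfrog > Pickerel Frog > Green Frog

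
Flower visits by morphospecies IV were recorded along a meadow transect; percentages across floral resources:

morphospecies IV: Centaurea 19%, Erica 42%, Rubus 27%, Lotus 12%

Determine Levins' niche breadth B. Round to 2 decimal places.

Convert percentages to proportions (divide by 100).
Σpᵢ² = 0.19² + 0.42² + 0.27² + 0.12² = 0.0361 + 0.1764 + 0.0729 + 0.0144 = 0.2998
B = 1 / 0.2998 = 3.3356

3.34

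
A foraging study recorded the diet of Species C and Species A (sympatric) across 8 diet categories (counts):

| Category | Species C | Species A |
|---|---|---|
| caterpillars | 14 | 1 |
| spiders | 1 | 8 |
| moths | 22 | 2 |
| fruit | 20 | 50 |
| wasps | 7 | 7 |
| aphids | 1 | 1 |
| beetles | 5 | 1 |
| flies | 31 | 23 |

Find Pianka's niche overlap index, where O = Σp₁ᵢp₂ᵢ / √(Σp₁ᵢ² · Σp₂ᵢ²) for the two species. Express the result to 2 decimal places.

Proportions for Species C (n=101): 14/101=0.1386, 1/101=0.0099, 22/101=0.2178, 20/101=0.1980, 7/101=0.0693, 1/101=0.0099, 5/101=0.0495, 31/101=0.3069
Proportions for Species A (n=93): 1/93=0.0108, 8/93=0.0860, 2/93=0.0215, 50/93=0.5376, 7/93=0.0753, 1/93=0.0108, 1/93=0.0108, 23/93=0.2473
Σ p₁ᵢp₂ᵢ = 0.001497 + 0.000851 + 0.004683 + 0.106445 + 0.005218 + 0.000107 + 0.000535 + 0.075896 = 0.195232
Σp_1ᵢ² = 0.1386² + 0.0099² + 0.2178² + 0.1980² + 0.0693² + 0.0099² + 0.0495² + 0.3069² = 0.019210 + 0.000098 + 0.047437 + 0.039204 + 0.004802 + 0.000098 + 0.002450 + 0.094188 = 0.207487
Σp_2ᵢ² = 0.0108² + 0.0860² + 0.0215² + 0.5376² + 0.0753² + 0.0108² + 0.0108² + 0.2473² = 0.000117 + 0.007396 + 0.000462 + 0.289014 + 0.005670 + 0.000117 + 0.000117 + 0.061157 = 0.364050
O = 0.195232 / √(0.207487 × 0.364050) = 0.195232 / 0.2748375 = 0.7104

0.71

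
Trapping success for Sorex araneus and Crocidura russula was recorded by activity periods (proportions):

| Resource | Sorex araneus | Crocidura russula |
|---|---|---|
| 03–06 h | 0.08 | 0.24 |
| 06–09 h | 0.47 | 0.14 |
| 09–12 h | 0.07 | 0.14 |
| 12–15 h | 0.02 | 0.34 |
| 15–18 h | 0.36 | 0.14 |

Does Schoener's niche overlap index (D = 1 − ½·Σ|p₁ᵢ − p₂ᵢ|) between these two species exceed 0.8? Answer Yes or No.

No

Σ|p₁ᵢ − p₂ᵢ| = 0.16 + 0.33 + 0.07 + 0.32 + 0.22 = 1.10
D = 1 − ½ × 1.10 = 1 − 0.550 = 0.4500
D = 0.4500 < 0.8 → No.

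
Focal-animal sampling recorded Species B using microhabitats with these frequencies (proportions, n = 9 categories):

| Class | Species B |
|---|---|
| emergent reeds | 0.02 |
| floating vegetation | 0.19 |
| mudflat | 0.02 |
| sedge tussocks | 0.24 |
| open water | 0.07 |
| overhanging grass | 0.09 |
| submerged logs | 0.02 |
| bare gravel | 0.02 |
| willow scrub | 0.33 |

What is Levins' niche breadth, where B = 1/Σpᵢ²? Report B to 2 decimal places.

Σpᵢ² = 0.02² + 0.19² + 0.02² + 0.24² + 0.07² + 0.09² + 0.02² + 0.02² + 0.33² = 0.0004 + 0.0361 + 0.0004 + 0.0576 + 0.0049 + 0.0081 + 0.0004 + 0.0004 + 0.1089 = 0.2172
B = 1 / 0.2172 = 4.6041

4.60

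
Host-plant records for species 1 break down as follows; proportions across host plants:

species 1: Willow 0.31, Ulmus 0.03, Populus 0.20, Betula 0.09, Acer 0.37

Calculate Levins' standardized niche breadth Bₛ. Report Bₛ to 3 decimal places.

0.637

Σpᵢ² = 0.31² + 0.03² + 0.20² + 0.09² + 0.37² = 0.0961 + 0.0009 + 0.0400 + 0.0081 + 0.1369 = 0.2820
B = 1 / 0.2820 = 3.54610
Bₛ = (B − 1)/(n − 1) = (3.54610 − 1)/(5 − 1) = 2.54610/4 = 0.63653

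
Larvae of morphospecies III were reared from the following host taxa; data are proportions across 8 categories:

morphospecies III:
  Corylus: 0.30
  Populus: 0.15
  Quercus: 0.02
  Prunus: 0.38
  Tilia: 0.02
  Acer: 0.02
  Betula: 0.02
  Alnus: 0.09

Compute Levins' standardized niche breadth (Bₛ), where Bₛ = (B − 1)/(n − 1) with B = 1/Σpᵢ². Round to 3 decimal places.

Σpᵢ² = 0.30² + 0.15² + 0.02² + 0.38² + 0.02² + 0.02² + 0.02² + 0.09² = 0.0900 + 0.0225 + 0.0004 + 0.1444 + 0.0004 + 0.0004 + 0.0004 + 0.0081 = 0.2666
B = 1 / 0.2666 = 3.75094
Bₛ = (B − 1)/(n − 1) = (3.75094 − 1)/(8 − 1) = 2.75094/7 = 0.39299

0.393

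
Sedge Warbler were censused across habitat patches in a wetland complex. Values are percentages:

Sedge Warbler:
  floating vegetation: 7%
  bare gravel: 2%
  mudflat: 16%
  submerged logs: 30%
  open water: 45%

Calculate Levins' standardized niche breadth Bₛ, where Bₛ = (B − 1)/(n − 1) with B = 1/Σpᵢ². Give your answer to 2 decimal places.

0.52

Convert percentages to proportions (divide by 100).
Σpᵢ² = 0.07² + 0.02² + 0.16² + 0.30² + 0.45² = 0.0049 + 0.0004 + 0.0256 + 0.0900 + 0.2025 = 0.3234
B = 1 / 0.3234 = 3.0921
Bₛ = (B − 1)/(n − 1) = (3.0921 − 1)/(5 − 1) = 2.0921/4 = 0.5230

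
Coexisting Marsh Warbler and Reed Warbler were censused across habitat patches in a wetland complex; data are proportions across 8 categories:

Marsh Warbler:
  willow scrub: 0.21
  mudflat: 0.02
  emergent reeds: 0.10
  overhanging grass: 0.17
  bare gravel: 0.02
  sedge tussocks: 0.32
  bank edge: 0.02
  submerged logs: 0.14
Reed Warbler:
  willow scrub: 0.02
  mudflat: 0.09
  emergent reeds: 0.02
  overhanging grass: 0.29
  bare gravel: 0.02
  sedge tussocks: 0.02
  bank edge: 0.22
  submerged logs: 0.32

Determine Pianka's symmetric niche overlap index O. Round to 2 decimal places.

0.50

Σ p₁ᵢp₂ᵢ = 0.0042 + 0.0018 + 0.0020 + 0.0493 + 0.0004 + 0.0064 + 0.0044 + 0.0448 = 0.1133
Σp_1ᵢ² = 0.21² + 0.02² + 0.10² + 0.17² + 0.02² + 0.32² + 0.02² + 0.14² = 0.0441 + 0.0004 + 0.0100 + 0.0289 + 0.0004 + 0.1024 + 0.0004 + 0.0196 = 0.2062
Σp_2ᵢ² = 0.02² + 0.09² + 0.02² + 0.29² + 0.02² + 0.02² + 0.22² + 0.32² = 0.0004 + 0.0081 + 0.0004 + 0.0841 + 0.0004 + 0.0004 + 0.0484 + 0.1024 = 0.2446
O = 0.1133 / √(0.2062 × 0.2446) = 0.1133 / 0.22458 = 0.5045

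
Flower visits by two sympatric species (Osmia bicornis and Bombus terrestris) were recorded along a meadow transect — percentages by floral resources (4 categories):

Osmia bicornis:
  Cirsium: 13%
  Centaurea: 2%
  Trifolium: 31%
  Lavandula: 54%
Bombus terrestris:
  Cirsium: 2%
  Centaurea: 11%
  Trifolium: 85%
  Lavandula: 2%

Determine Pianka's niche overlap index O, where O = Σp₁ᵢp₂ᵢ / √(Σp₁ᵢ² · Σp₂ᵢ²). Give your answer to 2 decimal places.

Convert percentages to proportions (divide by 100).
Σ p₁ᵢp₂ᵢ = 0.0026 + 0.0022 + 0.2635 + 0.0108 = 0.2791
Σp_1ᵢ² = 0.13² + 0.02² + 0.31² + 0.54² = 0.0169 + 0.0004 + 0.0961 + 0.2916 = 0.4050
Σp_2ᵢ² = 0.02² + 0.11² + 0.85² + 0.02² = 0.0004 + 0.0121 + 0.7225 + 0.0004 = 0.7354
O = 0.2791 / √(0.4050 × 0.7354) = 0.2791 / 0.54574 = 0.5114

0.51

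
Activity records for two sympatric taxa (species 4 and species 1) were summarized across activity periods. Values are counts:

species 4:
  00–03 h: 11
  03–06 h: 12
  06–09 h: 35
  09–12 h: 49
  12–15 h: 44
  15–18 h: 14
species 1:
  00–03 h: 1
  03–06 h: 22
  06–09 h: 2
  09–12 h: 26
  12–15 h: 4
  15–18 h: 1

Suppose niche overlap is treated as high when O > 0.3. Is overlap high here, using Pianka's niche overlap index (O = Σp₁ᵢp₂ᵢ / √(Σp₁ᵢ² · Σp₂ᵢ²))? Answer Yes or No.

Yes

Proportions for species 4 (n=165): 11/165=0.0667, 12/165=0.0727, 35/165=0.2121, 49/165=0.2970, 44/165=0.2667, 14/165=0.0848
Proportions for species 1 (n=56): 1/56=0.0179, 22/56=0.3929, 2/56=0.0357, 26/56=0.4643, 4/56=0.0714, 1/56=0.0179
Σ p₁ᵢp₂ᵢ = 0.001194 + 0.028564 + 0.007572 + 0.137897 + 0.019042 + 0.001518 = 0.195787
Σp_1ᵢ² = 0.0667² + 0.0727² + 0.2121² + 0.2970² + 0.2667² + 0.0848² = 0.004449 + 0.005285 + 0.044986 + 0.088209 + 0.071129 + 0.007191 = 0.221249
Σp_2ᵢ² = 0.0179² + 0.3929² + 0.0357² + 0.4643² + 0.0714² + 0.0179² = 0.000320 + 0.154370 + 0.001274 + 0.215574 + 0.005098 + 0.000320 = 0.376956
O = 0.195787 / √(0.221249 × 0.376956) = 0.195787 / 0.2887926 = 0.6780
O = 0.6780 > 0.3 → Yes.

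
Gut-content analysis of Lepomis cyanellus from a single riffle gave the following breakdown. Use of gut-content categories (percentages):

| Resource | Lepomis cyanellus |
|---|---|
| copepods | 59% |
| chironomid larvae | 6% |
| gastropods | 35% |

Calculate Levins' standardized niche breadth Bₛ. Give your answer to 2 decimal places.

0.55

Convert percentages to proportions (divide by 100).
Σpᵢ² = 0.59² + 0.06² + 0.35² = 0.3481 + 0.0036 + 0.1225 = 0.4742
B = 1 / 0.4742 = 2.1088
Bₛ = (B − 1)/(n − 1) = (2.1088 − 1)/(3 − 1) = 1.1088/2 = 0.5544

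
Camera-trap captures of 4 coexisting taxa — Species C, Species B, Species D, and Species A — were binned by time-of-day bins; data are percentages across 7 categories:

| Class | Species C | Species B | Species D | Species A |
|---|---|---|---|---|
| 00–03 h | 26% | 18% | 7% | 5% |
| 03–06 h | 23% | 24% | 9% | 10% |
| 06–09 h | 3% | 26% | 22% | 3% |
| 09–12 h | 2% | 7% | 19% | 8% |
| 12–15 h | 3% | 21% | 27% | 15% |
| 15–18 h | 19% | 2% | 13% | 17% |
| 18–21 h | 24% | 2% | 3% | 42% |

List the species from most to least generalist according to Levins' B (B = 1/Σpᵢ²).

Convert percentages to proportions (divide by 100).
Σp_Cᵢ² = 0.26² + 0.23² + 0.03² + 0.02² + 0.03² + 0.19² + 0.24² = 0.0676 + 0.0529 + 0.0009 + 0.0004 + 0.0009 + 0.0361 + 0.0576 = 0.2164
B_C = 1 / 0.2164 = 4.6211
Σp_Bᵢ² = 0.18² + 0.24² + 0.26² + 0.07² + 0.21² + 0.02² + 0.02² = 0.0324 + 0.0576 + 0.0676 + 0.0049 + 0.0441 + 0.0004 + 0.0004 = 0.2074
B_B = 1 / 0.2074 = 4.8216
Σp_Dᵢ² = 0.07² + 0.09² + 0.22² + 0.19² + 0.27² + 0.13² + 0.03² = 0.0049 + 0.0081 + 0.0484 + 0.0361 + 0.0729 + 0.0169 + 0.0009 = 0.1882
B_D = 1 / 0.1882 = 5.3135
Σp_Aᵢ² = 0.05² + 0.10² + 0.03² + 0.08² + 0.15² + 0.17² + 0.42² = 0.0025 + 0.0100 + 0.0009 + 0.0064 + 0.0225 + 0.0289 + 0.1764 = 0.2476
B_A = 1 / 0.2476 = 4.0388
Ranking by B (broadest → narrowest): Species D (5.31) > Species B (4.82) > Species C (4.62) > Species A (4.04)

Species D > Species B > Species C > Species A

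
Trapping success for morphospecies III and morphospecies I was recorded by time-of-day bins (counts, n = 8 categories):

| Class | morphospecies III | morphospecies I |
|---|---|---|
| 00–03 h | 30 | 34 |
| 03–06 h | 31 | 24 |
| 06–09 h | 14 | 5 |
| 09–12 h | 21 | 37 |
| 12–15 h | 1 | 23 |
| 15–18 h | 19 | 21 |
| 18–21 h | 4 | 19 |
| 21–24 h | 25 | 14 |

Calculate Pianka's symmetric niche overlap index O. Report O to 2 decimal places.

Proportions for morphospecies III (n=145): 30/145=0.2069, 31/145=0.2138, 14/145=0.0966, 21/145=0.1448, 1/145=0.0069, 19/145=0.1310, 4/145=0.0276, 25/145=0.1724
Proportions for morphospecies I (n=177): 34/177=0.1921, 24/177=0.1356, 5/177=0.0282, 37/177=0.2090, 23/177=0.1299, 21/177=0.1186, 19/177=0.1073, 14/177=0.0791
Σ p₁ᵢp₂ᵢ = 0.039745 + 0.028991 + 0.002724 + 0.030263 + 0.000896 + 0.015537 + 0.002961 + 0.013637 = 0.134754
Σp_1ᵢ² = 0.2069² + 0.2138² + 0.0966² + 0.1448² + 0.0069² + 0.1310² + 0.0276² + 0.1724² = 0.042808 + 0.045710 + 0.009332 + 0.020967 + 0.000048 + 0.017161 + 0.000762 + 0.029722 = 0.166510
Σp_2ᵢ² = 0.1921² + 0.1356² + 0.0282² + 0.2090² + 0.1299² + 0.1186² + 0.1073² + 0.0791² = 0.036902 + 0.018387 + 0.000795 + 0.043681 + 0.016874 + 0.014066 + 0.011513 + 0.006257 = 0.148475
O = 0.134754 / √(0.166510 × 0.148475) = 0.134754 / 0.1572341 = 0.8570

0.86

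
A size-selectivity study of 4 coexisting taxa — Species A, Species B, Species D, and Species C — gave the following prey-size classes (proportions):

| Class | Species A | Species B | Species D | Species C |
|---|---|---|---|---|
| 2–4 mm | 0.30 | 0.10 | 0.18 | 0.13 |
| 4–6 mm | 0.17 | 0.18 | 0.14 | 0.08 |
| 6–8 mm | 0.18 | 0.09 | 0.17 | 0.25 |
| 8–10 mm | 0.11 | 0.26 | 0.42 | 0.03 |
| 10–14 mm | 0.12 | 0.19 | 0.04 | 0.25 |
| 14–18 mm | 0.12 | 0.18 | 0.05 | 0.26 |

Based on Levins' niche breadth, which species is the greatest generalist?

Σp_Aᵢ² = 0.30² + 0.17² + 0.18² + 0.11² + 0.12² + 0.12² = 0.0900 + 0.0289 + 0.0324 + 0.0121 + 0.0144 + 0.0144 = 0.1922
B_A = 1 / 0.1922 = 5.2029
Σp_Bᵢ² = 0.10² + 0.18² + 0.09² + 0.26² + 0.19² + 0.18² = 0.0100 + 0.0324 + 0.0081 + 0.0676 + 0.0361 + 0.0324 = 0.1866
B_B = 1 / 0.1866 = 5.3591
Σp_Dᵢ² = 0.18² + 0.14² + 0.17² + 0.42² + 0.04² + 0.05² = 0.0324 + 0.0196 + 0.0289 + 0.1764 + 0.0016 + 0.0025 = 0.2614
B_D = 1 / 0.2614 = 3.8256
Σp_Cᵢ² = 0.13² + 0.08² + 0.25² + 0.03² + 0.25² + 0.26² = 0.0169 + 0.0064 + 0.0625 + 0.0009 + 0.0625 + 0.0676 = 0.2168
B_C = 1 / 0.2168 = 4.6125
Highest B → broadest niche (most generalist): Species B (B = 5.36).

Species B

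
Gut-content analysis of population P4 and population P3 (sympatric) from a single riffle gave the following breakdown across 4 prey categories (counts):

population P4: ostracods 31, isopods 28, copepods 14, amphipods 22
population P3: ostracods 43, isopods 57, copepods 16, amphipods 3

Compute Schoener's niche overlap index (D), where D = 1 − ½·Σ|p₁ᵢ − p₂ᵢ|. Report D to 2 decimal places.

0.78

Proportions for population P4 (n=95): 31/95=0.3263, 28/95=0.2947, 14/95=0.1474, 22/95=0.2316
Proportions for population P3 (n=119): 43/119=0.3613, 57/119=0.4790, 16/119=0.1345, 3/119=0.0252
Σ|p₁ᵢ − p₂ᵢ| = 0.0350 + 0.1843 + 0.0129 + 0.2064 = 0.4386
D = 1 − ½ × 0.4386 = 1 − 0.21930 = 0.78070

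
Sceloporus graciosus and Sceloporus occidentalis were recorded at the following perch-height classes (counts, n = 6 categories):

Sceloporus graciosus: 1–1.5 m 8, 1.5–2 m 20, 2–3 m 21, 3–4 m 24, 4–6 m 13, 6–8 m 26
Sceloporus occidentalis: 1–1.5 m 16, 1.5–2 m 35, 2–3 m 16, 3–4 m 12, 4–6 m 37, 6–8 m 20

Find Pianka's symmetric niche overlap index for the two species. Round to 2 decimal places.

Proportions for Sceloporus graciosus (n=112): 8/112=0.0714, 20/112=0.1786, 21/112=0.1875, 24/112=0.2143, 13/112=0.1161, 26/112=0.2321
Proportions for Sceloporus occidentalis (n=136): 16/136=0.1176, 35/136=0.2574, 16/136=0.1176, 12/136=0.0882, 37/136=0.2721, 20/136=0.1471
Σ p₁ᵢp₂ᵢ = 0.008397 + 0.045972 + 0.022050 + 0.018901 + 0.031591 + 0.034142 = 0.161053
Σp_1ᵢ² = 0.0714² + 0.1786² + 0.1875² + 0.2143² + 0.1161² + 0.2321² = 0.005098 + 0.031898 + 0.035156 + 0.045924 + 0.013479 + 0.053870 = 0.185425
Σp_2ᵢ² = 0.1176² + 0.2574² + 0.1176² + 0.0882² + 0.2721² + 0.1471² = 0.013830 + 0.066255 + 0.013830 + 0.007779 + 0.074038 + 0.021638 = 0.197370
O = 0.161053 / √(0.185425 × 0.197370) = 0.161053 / 0.1913043 = 0.8419

0.84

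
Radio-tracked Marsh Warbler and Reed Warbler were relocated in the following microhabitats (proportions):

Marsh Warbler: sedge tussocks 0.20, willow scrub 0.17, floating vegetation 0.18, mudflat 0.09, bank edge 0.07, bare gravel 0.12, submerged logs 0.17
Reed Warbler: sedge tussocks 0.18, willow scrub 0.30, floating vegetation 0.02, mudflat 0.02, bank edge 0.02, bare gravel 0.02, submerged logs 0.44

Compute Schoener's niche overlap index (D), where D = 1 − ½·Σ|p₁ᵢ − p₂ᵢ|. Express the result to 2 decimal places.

0.60

Σ|p₁ᵢ − p₂ᵢ| = 0.02 + 0.13 + 0.16 + 0.07 + 0.05 + 0.10 + 0.27 = 0.80
D = 1 − ½ × 0.80 = 1 − 0.400 = 0.6000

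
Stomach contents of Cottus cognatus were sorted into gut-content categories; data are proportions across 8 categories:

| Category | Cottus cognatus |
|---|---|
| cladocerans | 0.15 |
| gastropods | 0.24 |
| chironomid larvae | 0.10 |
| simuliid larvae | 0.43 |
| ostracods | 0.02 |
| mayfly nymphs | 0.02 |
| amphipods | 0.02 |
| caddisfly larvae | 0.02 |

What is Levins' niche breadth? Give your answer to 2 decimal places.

3.62

Σpᵢ² = 0.15² + 0.24² + 0.10² + 0.43² + 0.02² + 0.02² + 0.02² + 0.02² = 0.0225 + 0.0576 + 0.0100 + 0.1849 + 0.0004 + 0.0004 + 0.0004 + 0.0004 = 0.2766
B = 1 / 0.2766 = 3.6153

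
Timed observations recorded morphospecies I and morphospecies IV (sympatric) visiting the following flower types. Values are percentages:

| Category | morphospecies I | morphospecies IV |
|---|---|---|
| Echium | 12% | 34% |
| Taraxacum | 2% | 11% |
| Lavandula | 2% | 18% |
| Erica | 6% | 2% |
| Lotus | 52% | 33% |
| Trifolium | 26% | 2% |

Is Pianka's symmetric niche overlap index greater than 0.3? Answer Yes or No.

Convert percentages to proportions (divide by 100).
Σ p₁ᵢp₂ᵢ = 0.0408 + 0.0022 + 0.0036 + 0.0012 + 0.1716 + 0.0052 = 0.2246
Σp_1ᵢ² = 0.12² + 0.02² + 0.02² + 0.06² + 0.52² + 0.26² = 0.0144 + 0.0004 + 0.0004 + 0.0036 + 0.2704 + 0.0676 = 0.3568
Σp_2ᵢ² = 0.34² + 0.11² + 0.18² + 0.02² + 0.33² + 0.02² = 0.1156 + 0.0121 + 0.0324 + 0.0004 + 0.1089 + 0.0004 = 0.2698
O = 0.2246 / √(0.3568 × 0.2698) = 0.2246 / 0.31027 = 0.7239
O = 0.7239 > 0.3 → Yes.

Yes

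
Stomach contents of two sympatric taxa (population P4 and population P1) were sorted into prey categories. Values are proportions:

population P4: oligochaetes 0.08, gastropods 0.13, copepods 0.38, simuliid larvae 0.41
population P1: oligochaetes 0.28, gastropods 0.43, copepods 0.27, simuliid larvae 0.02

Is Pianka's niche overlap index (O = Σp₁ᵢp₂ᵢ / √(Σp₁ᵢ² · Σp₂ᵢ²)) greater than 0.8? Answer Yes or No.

Σ p₁ᵢp₂ᵢ = 0.0224 + 0.0559 + 0.1026 + 0.0082 = 0.1891
Σp_1ᵢ² = 0.08² + 0.13² + 0.38² + 0.41² = 0.0064 + 0.0169 + 0.1444 + 0.1681 = 0.3358
Σp_2ᵢ² = 0.28² + 0.43² + 0.27² + 0.02² = 0.0784 + 0.1849 + 0.0729 + 0.0004 = 0.3366
O = 0.1891 / √(0.3358 × 0.3366) = 0.1891 / 0.33620 = 0.5625
O = 0.5625 < 0.8 → No.

No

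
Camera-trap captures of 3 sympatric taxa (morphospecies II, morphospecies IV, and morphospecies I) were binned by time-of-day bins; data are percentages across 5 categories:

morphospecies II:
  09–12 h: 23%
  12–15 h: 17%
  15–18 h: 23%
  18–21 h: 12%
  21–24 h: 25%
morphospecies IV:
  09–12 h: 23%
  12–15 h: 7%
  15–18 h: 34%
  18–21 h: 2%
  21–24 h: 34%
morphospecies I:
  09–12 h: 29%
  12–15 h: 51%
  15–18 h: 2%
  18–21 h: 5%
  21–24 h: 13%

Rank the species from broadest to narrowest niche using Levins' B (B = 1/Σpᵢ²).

Convert percentages to proportions (divide by 100).
Σp_IIᵢ² = 0.23² + 0.17² + 0.23² + 0.12² + 0.25² = 0.0529 + 0.0289 + 0.0529 + 0.0144 + 0.0625 = 0.2116
B_II = 1 / 0.2116 = 4.7259
Σp_IVᵢ² = 0.23² + 0.07² + 0.34² + 0.02² + 0.34² = 0.0529 + 0.0049 + 0.1156 + 0.0004 + 0.1156 = 0.2894
B_IV = 1 / 0.2894 = 3.4554
Σp_Iᵢ² = 0.29² + 0.51² + 0.02² + 0.05² + 0.13² = 0.0841 + 0.2601 + 0.0004 + 0.0025 + 0.0169 = 0.3640
B_I = 1 / 0.3640 = 2.7473
Ranking by B (broadest → narrowest): morphospecies II (4.73) > morphospecies IV (3.46) > morphospecies I (2.75)

morphospecies II > morphospecies IV > morphospecies I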